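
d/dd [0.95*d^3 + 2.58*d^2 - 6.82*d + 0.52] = 2.85*d^2 + 5.16*d - 6.82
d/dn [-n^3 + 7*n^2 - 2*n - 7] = -3*n^2 + 14*n - 2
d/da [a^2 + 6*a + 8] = 2*a + 6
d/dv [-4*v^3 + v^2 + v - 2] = -12*v^2 + 2*v + 1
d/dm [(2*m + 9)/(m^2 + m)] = (-2*m^2 - 18*m - 9)/(m^2*(m^2 + 2*m + 1))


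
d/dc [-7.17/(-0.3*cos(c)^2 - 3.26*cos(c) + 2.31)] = (4.302*cos(c) + 23.3742)*sin(c)/(0.3*cos(c)^2 + 3.26*cos(c) - 2.31)^2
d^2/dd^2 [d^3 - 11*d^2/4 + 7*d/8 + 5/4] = 6*d - 11/2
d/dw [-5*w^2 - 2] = -10*w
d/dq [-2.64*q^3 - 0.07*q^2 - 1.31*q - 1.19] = -7.92*q^2 - 0.14*q - 1.31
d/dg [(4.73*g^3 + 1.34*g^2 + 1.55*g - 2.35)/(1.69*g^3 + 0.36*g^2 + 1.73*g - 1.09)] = (-3.5527136788005e-15*g^5 - 0.5618*g^4 + 11.1268*g^3 - 1.7924*g^2 - 1.2292*g + 2.376)/(2.8561*g^6 + 1.2168*g^5 + 5.977*g^4 - 2.4386*g^3 + 2.2081*g^2 - 3.7714*g + 1.1881)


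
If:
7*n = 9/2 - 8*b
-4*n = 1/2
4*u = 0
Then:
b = 43/64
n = -1/8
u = 0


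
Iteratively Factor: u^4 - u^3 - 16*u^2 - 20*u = (u)*(u^3 - u^2 - 16*u - 20) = u*(u - 5)*(u^2 + 4*u + 4) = u*(u - 5)*(u + 2)*(u + 2)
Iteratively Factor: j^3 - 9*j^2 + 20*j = (j)*(j^2 - 9*j + 20) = j*(j - 4)*(j - 5)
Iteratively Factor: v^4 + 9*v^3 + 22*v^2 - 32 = (v + 4)*(v^3 + 5*v^2 + 2*v - 8) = (v - 1)*(v + 4)*(v^2 + 6*v + 8) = (v - 1)*(v + 2)*(v + 4)*(v + 4)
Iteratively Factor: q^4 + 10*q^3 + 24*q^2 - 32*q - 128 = (q + 4)*(q^3 + 6*q^2 - 32) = (q - 2)*(q + 4)*(q^2 + 8*q + 16) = (q - 2)*(q + 4)^2*(q + 4)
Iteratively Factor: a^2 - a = (a - 1)*(a)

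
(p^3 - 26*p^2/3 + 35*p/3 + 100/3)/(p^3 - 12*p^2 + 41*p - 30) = (3*p^2 - 11*p - 20)/(3*(p^2 - 7*p + 6))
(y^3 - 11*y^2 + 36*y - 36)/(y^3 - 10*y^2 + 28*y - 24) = (y - 3)/(y - 2)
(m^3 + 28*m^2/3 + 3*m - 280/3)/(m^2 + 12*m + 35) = m - 8/3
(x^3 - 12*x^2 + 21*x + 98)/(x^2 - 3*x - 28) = (x^2 - 5*x - 14)/(x + 4)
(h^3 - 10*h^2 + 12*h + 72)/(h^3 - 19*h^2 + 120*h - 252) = (h + 2)/(h - 7)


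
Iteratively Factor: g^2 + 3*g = (g)*(g + 3)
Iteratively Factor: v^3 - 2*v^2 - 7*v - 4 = (v + 1)*(v^2 - 3*v - 4) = (v + 1)^2*(v - 4)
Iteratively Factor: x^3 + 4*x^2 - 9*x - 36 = (x + 4)*(x^2 - 9) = (x - 3)*(x + 4)*(x + 3)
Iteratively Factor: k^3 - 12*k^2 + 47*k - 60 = (k - 3)*(k^2 - 9*k + 20) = (k - 4)*(k - 3)*(k - 5)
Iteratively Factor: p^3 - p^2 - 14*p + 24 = (p - 2)*(p^2 + p - 12) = (p - 3)*(p - 2)*(p + 4)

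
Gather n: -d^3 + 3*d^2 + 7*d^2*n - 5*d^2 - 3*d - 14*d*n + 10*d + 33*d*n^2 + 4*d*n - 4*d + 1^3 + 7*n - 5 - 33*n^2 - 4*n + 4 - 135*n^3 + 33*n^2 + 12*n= -d^3 - 2*d^2 + 33*d*n^2 + 3*d - 135*n^3 + n*(7*d^2 - 10*d + 15)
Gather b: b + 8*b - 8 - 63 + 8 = 9*b - 63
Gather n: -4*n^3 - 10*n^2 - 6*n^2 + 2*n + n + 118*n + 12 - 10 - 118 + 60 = -4*n^3 - 16*n^2 + 121*n - 56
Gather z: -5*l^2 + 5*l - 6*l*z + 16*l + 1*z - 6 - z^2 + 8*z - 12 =-5*l^2 + 21*l - z^2 + z*(9 - 6*l) - 18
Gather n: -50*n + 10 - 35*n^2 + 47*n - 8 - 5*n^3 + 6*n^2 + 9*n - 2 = -5*n^3 - 29*n^2 + 6*n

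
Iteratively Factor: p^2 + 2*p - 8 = (p + 4)*(p - 2)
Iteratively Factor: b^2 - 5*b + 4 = (b - 1)*(b - 4)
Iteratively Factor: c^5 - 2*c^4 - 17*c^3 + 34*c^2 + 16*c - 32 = (c + 4)*(c^4 - 6*c^3 + 7*c^2 + 6*c - 8) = (c - 2)*(c + 4)*(c^3 - 4*c^2 - c + 4) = (c - 4)*(c - 2)*(c + 4)*(c^2 - 1) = (c - 4)*(c - 2)*(c - 1)*(c + 4)*(c + 1)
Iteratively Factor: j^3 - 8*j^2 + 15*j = (j - 5)*(j^2 - 3*j) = (j - 5)*(j - 3)*(j)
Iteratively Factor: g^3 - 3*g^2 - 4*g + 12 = (g + 2)*(g^2 - 5*g + 6) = (g - 3)*(g + 2)*(g - 2)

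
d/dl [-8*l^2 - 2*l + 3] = -16*l - 2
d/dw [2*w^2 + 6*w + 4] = 4*w + 6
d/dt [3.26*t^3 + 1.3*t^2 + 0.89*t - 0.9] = 9.78*t^2 + 2.6*t + 0.89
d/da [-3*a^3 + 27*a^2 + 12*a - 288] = -9*a^2 + 54*a + 12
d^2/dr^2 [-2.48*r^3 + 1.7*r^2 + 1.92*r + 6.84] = 3.4 - 14.88*r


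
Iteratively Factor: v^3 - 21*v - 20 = (v - 5)*(v^2 + 5*v + 4) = (v - 5)*(v + 1)*(v + 4)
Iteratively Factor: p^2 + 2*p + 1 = (p + 1)*(p + 1)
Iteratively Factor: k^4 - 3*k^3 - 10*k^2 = (k)*(k^3 - 3*k^2 - 10*k) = k^2*(k^2 - 3*k - 10) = k^2*(k + 2)*(k - 5)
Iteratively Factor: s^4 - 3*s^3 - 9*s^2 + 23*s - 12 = (s + 3)*(s^3 - 6*s^2 + 9*s - 4) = (s - 4)*(s + 3)*(s^2 - 2*s + 1) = (s - 4)*(s - 1)*(s + 3)*(s - 1)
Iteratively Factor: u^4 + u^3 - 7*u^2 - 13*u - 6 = (u + 2)*(u^3 - u^2 - 5*u - 3) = (u + 1)*(u + 2)*(u^2 - 2*u - 3) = (u + 1)^2*(u + 2)*(u - 3)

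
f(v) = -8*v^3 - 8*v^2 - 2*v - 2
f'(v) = -24*v^2 - 16*v - 2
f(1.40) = -42.43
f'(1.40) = -71.44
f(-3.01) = 149.71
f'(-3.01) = -171.28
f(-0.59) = -1.96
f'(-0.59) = -0.91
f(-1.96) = 31.42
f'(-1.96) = -62.84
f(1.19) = -29.19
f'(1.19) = -55.03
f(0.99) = -19.58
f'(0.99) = -41.36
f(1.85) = -83.73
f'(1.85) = -113.74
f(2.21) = -131.84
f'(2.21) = -154.58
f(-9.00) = 5200.00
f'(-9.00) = -1802.00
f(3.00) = -296.00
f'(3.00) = -266.00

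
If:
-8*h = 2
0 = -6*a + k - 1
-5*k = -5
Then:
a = 0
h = -1/4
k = 1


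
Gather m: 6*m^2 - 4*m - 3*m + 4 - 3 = 6*m^2 - 7*m + 1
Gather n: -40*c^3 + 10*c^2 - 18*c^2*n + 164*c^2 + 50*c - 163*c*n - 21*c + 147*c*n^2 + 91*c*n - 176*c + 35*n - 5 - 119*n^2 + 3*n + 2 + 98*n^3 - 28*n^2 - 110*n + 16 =-40*c^3 + 174*c^2 - 147*c + 98*n^3 + n^2*(147*c - 147) + n*(-18*c^2 - 72*c - 72) + 13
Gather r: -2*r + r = -r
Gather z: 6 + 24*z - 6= 24*z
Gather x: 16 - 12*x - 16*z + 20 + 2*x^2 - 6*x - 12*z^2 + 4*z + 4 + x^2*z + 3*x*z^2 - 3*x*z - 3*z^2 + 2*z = x^2*(z + 2) + x*(3*z^2 - 3*z - 18) - 15*z^2 - 10*z + 40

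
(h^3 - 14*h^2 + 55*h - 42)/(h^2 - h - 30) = (h^2 - 8*h + 7)/(h + 5)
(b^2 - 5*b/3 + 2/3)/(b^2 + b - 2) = (b - 2/3)/(b + 2)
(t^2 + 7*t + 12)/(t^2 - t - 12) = (t + 4)/(t - 4)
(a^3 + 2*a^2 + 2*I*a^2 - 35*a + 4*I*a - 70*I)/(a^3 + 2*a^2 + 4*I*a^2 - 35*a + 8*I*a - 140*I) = (a + 2*I)/(a + 4*I)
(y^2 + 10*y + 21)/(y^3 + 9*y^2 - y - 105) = (y + 3)/(y^2 + 2*y - 15)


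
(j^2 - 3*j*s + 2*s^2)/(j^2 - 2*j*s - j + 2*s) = (j - s)/(j - 1)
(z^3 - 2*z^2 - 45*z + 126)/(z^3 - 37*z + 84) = (z - 6)/(z - 4)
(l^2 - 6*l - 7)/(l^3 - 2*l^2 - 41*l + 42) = (l + 1)/(l^2 + 5*l - 6)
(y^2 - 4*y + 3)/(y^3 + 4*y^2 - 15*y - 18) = (y - 1)/(y^2 + 7*y + 6)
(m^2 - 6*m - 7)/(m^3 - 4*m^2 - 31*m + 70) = (m + 1)/(m^2 + 3*m - 10)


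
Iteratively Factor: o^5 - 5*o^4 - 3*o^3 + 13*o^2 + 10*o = (o + 1)*(o^4 - 6*o^3 + 3*o^2 + 10*o) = (o - 5)*(o + 1)*(o^3 - o^2 - 2*o) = (o - 5)*(o - 2)*(o + 1)*(o^2 + o) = (o - 5)*(o - 2)*(o + 1)^2*(o)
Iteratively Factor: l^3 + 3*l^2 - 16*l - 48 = (l - 4)*(l^2 + 7*l + 12) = (l - 4)*(l + 4)*(l + 3)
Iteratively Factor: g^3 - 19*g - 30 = (g + 2)*(g^2 - 2*g - 15) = (g - 5)*(g + 2)*(g + 3)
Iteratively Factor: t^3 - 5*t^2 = (t)*(t^2 - 5*t) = t^2*(t - 5)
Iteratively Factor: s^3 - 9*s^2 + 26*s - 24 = (s - 4)*(s^2 - 5*s + 6) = (s - 4)*(s - 3)*(s - 2)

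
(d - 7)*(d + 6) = d^2 - d - 42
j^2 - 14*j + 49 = (j - 7)^2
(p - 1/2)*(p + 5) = p^2 + 9*p/2 - 5/2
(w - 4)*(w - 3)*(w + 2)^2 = w^4 - 3*w^3 - 12*w^2 + 20*w + 48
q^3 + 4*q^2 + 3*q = q*(q + 1)*(q + 3)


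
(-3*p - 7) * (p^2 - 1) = -3*p^3 - 7*p^2 + 3*p + 7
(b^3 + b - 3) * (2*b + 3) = 2*b^4 + 3*b^3 + 2*b^2 - 3*b - 9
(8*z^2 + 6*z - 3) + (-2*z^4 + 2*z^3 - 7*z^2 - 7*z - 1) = -2*z^4 + 2*z^3 + z^2 - z - 4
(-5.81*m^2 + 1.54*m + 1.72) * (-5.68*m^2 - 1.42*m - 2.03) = 33.0008*m^4 - 0.497*m^3 - 0.162100000000001*m^2 - 5.5686*m - 3.4916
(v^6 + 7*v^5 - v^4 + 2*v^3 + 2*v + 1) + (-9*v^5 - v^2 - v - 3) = v^6 - 2*v^5 - v^4 + 2*v^3 - v^2 + v - 2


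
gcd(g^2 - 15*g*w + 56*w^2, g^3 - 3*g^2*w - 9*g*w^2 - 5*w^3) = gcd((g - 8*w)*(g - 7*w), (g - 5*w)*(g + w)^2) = 1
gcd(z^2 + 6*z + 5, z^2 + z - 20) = z + 5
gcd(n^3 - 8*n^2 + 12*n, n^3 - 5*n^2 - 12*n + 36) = n^2 - 8*n + 12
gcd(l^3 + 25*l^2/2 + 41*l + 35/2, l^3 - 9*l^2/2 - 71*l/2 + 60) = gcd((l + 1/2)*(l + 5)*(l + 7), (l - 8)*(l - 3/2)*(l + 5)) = l + 5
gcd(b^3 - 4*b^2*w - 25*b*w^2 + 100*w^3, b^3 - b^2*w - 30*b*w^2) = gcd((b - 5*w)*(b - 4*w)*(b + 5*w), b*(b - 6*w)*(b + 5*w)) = b + 5*w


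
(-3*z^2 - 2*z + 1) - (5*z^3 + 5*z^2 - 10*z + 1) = -5*z^3 - 8*z^2 + 8*z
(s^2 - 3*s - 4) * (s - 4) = s^3 - 7*s^2 + 8*s + 16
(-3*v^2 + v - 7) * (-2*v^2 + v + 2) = 6*v^4 - 5*v^3 + 9*v^2 - 5*v - 14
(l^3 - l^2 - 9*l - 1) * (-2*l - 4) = -2*l^4 - 2*l^3 + 22*l^2 + 38*l + 4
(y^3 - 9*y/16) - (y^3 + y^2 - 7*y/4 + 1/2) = -y^2 + 19*y/16 - 1/2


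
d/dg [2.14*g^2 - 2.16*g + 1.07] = 4.28*g - 2.16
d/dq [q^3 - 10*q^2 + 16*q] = 3*q^2 - 20*q + 16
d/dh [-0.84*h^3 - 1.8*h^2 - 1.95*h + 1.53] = -2.52*h^2 - 3.6*h - 1.95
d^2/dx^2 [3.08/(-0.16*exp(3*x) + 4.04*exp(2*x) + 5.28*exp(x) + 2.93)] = (3.08*(-0.96*exp(2*x) + 16.16*exp(x) + 10.56)*(-0.48*exp(2*x) + 8.08*exp(x) + 5.28)*exp(x) + (4.4352*exp(2*x) - 49.7728*exp(x) - 16.2624)*(-0.16*exp(3*x) + 4.04*exp(2*x) + 5.28*exp(x) + 2.93))*exp(x)/(-0.16*exp(3*x) + 4.04*exp(2*x) + 5.28*exp(x) + 2.93)^3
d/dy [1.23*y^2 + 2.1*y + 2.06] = 2.46*y + 2.1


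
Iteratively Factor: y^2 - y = (y - 1)*(y)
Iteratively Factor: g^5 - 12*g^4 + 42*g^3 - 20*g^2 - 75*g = (g + 1)*(g^4 - 13*g^3 + 55*g^2 - 75*g) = g*(g + 1)*(g^3 - 13*g^2 + 55*g - 75) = g*(g - 3)*(g + 1)*(g^2 - 10*g + 25) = g*(g - 5)*(g - 3)*(g + 1)*(g - 5)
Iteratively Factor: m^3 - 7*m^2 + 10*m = (m)*(m^2 - 7*m + 10) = m*(m - 2)*(m - 5)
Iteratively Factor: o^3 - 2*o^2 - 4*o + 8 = (o + 2)*(o^2 - 4*o + 4) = (o - 2)*(o + 2)*(o - 2)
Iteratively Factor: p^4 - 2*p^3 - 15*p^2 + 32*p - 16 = (p - 1)*(p^3 - p^2 - 16*p + 16) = (p - 1)^2*(p^2 - 16) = (p - 1)^2*(p + 4)*(p - 4)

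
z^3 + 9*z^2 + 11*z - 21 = (z - 1)*(z + 3)*(z + 7)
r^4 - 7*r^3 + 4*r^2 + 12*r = r*(r - 6)*(r - 2)*(r + 1)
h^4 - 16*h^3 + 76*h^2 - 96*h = h*(h - 8)*(h - 6)*(h - 2)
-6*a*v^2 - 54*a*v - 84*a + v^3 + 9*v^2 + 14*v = (-6*a + v)*(v + 2)*(v + 7)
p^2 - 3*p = p*(p - 3)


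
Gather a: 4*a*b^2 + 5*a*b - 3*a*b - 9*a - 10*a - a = a*(4*b^2 + 2*b - 20)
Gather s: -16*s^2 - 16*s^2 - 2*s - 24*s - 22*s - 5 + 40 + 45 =-32*s^2 - 48*s + 80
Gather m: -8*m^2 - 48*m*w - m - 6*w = -8*m^2 + m*(-48*w - 1) - 6*w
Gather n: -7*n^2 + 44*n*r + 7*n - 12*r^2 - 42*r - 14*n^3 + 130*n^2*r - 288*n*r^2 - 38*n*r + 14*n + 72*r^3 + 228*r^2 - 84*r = -14*n^3 + n^2*(130*r - 7) + n*(-288*r^2 + 6*r + 21) + 72*r^3 + 216*r^2 - 126*r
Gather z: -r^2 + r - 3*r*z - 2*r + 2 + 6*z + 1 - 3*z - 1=-r^2 - r + z*(3 - 3*r) + 2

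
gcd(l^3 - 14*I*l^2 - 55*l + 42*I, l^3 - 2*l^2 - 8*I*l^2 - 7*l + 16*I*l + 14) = l^2 - 8*I*l - 7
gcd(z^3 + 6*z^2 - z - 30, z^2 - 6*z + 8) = z - 2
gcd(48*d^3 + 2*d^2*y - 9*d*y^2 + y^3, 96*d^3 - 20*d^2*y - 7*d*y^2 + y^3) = 24*d^2 - 11*d*y + y^2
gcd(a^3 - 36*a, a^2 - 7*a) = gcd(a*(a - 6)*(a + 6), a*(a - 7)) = a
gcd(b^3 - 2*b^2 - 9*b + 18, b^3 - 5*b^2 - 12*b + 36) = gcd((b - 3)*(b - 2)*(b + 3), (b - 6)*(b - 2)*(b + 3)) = b^2 + b - 6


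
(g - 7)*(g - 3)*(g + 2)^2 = g^4 - 6*g^3 - 15*g^2 + 44*g + 84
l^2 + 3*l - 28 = (l - 4)*(l + 7)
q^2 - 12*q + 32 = (q - 8)*(q - 4)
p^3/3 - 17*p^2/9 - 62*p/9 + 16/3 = (p/3 + 1)*(p - 8)*(p - 2/3)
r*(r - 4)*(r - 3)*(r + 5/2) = r^4 - 9*r^3/2 - 11*r^2/2 + 30*r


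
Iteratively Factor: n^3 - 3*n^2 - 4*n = (n - 4)*(n^2 + n) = (n - 4)*(n + 1)*(n)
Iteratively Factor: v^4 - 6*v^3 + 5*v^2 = (v - 5)*(v^3 - v^2) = v*(v - 5)*(v^2 - v) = v^2*(v - 5)*(v - 1)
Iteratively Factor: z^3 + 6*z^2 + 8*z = (z + 4)*(z^2 + 2*z) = z*(z + 4)*(z + 2)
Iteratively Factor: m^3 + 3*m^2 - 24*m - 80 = (m + 4)*(m^2 - m - 20) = (m + 4)^2*(m - 5)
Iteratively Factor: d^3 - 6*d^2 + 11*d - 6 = (d - 2)*(d^2 - 4*d + 3) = (d - 2)*(d - 1)*(d - 3)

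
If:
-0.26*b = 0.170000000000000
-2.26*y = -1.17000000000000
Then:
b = -0.65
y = 0.52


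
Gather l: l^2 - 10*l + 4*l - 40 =l^2 - 6*l - 40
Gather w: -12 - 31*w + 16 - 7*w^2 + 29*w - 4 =-7*w^2 - 2*w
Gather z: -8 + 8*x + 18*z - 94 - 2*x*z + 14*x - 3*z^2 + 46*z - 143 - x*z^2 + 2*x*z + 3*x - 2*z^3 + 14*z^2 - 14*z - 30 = 25*x - 2*z^3 + z^2*(11 - x) + 50*z - 275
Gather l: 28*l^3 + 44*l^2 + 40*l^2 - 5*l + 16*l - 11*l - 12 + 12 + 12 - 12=28*l^3 + 84*l^2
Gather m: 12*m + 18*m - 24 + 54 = 30*m + 30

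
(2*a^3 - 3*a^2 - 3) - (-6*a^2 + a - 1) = 2*a^3 + 3*a^2 - a - 2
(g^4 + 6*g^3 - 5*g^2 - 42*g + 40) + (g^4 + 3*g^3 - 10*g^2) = 2*g^4 + 9*g^3 - 15*g^2 - 42*g + 40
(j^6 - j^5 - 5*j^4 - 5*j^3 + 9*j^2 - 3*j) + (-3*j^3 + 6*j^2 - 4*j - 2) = j^6 - j^5 - 5*j^4 - 8*j^3 + 15*j^2 - 7*j - 2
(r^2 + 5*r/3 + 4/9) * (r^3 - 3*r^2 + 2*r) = r^5 - 4*r^4/3 - 23*r^3/9 + 2*r^2 + 8*r/9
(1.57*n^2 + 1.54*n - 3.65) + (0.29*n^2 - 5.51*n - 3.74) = 1.86*n^2 - 3.97*n - 7.39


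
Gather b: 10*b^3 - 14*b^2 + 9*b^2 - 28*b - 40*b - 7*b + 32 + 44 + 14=10*b^3 - 5*b^2 - 75*b + 90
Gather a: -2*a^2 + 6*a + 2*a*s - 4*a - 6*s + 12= -2*a^2 + a*(2*s + 2) - 6*s + 12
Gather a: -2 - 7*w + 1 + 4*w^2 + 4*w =4*w^2 - 3*w - 1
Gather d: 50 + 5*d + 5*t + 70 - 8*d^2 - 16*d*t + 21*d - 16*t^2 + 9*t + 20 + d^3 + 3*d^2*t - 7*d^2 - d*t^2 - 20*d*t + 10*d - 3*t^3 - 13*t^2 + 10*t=d^3 + d^2*(3*t - 15) + d*(-t^2 - 36*t + 36) - 3*t^3 - 29*t^2 + 24*t + 140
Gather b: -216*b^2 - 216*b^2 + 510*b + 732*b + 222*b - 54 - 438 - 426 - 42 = -432*b^2 + 1464*b - 960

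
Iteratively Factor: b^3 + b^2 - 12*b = (b)*(b^2 + b - 12) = b*(b - 3)*(b + 4)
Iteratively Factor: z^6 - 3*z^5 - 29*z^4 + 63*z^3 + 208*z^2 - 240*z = (z + 3)*(z^5 - 6*z^4 - 11*z^3 + 96*z^2 - 80*z) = (z - 1)*(z + 3)*(z^4 - 5*z^3 - 16*z^2 + 80*z) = (z - 1)*(z + 3)*(z + 4)*(z^3 - 9*z^2 + 20*z) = (z - 4)*(z - 1)*(z + 3)*(z + 4)*(z^2 - 5*z) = z*(z - 4)*(z - 1)*(z + 3)*(z + 4)*(z - 5)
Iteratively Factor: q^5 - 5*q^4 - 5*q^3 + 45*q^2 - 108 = (q - 3)*(q^4 - 2*q^3 - 11*q^2 + 12*q + 36) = (q - 3)*(q + 2)*(q^3 - 4*q^2 - 3*q + 18) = (q - 3)^2*(q + 2)*(q^2 - q - 6) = (q - 3)^3*(q + 2)*(q + 2)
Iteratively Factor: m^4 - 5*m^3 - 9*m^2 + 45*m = (m - 3)*(m^3 - 2*m^2 - 15*m) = (m - 5)*(m - 3)*(m^2 + 3*m) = (m - 5)*(m - 3)*(m + 3)*(m)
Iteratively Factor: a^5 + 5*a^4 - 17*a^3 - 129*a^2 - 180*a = (a + 4)*(a^4 + a^3 - 21*a^2 - 45*a) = (a + 3)*(a + 4)*(a^3 - 2*a^2 - 15*a) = (a - 5)*(a + 3)*(a + 4)*(a^2 + 3*a) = a*(a - 5)*(a + 3)*(a + 4)*(a + 3)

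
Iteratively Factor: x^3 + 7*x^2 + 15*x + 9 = (x + 3)*(x^2 + 4*x + 3) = (x + 3)^2*(x + 1)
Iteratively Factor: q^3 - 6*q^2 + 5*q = (q - 5)*(q^2 - q) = (q - 5)*(q - 1)*(q)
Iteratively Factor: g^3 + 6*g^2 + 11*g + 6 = (g + 2)*(g^2 + 4*g + 3) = (g + 1)*(g + 2)*(g + 3)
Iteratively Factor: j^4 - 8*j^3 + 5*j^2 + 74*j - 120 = (j - 5)*(j^3 - 3*j^2 - 10*j + 24) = (j - 5)*(j - 2)*(j^2 - j - 12) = (j - 5)*(j - 2)*(j + 3)*(j - 4)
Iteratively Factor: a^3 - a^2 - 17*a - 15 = (a + 1)*(a^2 - 2*a - 15) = (a - 5)*(a + 1)*(a + 3)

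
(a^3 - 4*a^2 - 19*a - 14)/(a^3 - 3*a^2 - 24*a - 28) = (a + 1)/(a + 2)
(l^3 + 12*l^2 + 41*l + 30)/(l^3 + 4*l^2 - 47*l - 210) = (l + 1)/(l - 7)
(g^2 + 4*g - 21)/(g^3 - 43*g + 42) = (g - 3)/(g^2 - 7*g + 6)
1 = 1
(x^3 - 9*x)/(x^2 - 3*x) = x + 3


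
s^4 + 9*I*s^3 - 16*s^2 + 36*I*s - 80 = (s - 2*I)*(s + 2*I)*(s + 4*I)*(s + 5*I)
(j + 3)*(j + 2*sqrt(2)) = j^2 + 2*sqrt(2)*j + 3*j + 6*sqrt(2)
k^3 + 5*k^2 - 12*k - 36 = (k - 3)*(k + 2)*(k + 6)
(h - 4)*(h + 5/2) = h^2 - 3*h/2 - 10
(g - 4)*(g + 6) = g^2 + 2*g - 24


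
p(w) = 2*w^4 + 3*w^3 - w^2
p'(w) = 8*w^3 + 9*w^2 - 2*w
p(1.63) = 24.45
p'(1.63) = 55.30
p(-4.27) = 413.08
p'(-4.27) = -450.20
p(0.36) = 0.04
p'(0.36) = 0.82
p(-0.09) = -0.01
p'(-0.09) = 0.25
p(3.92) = 637.59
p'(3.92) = 612.35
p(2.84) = 190.76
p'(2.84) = 250.16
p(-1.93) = 2.46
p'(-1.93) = -20.13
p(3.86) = 601.63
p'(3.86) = 586.48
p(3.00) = 234.00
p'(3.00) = 291.00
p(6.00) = 3204.00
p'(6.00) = 2040.00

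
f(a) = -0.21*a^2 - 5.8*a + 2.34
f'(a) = -0.42*a - 5.8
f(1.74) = -8.39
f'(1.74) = -6.53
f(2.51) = -13.54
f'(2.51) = -6.85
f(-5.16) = 26.68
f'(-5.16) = -3.63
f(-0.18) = 3.38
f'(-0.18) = -5.72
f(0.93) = -3.24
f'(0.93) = -6.19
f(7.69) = -54.68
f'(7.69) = -9.03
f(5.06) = -32.38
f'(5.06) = -7.93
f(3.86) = -23.18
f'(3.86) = -7.42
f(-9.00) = 37.53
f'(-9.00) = -2.02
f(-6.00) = 29.58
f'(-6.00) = -3.28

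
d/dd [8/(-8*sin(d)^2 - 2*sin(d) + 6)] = 4*(8*sin(d) + 1)*cos(d)/(4*sin(d)^2 + sin(d) - 3)^2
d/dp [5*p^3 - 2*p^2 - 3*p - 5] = 15*p^2 - 4*p - 3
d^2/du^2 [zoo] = 0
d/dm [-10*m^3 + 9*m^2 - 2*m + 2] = -30*m^2 + 18*m - 2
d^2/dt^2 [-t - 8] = 0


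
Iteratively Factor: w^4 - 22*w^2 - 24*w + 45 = (w - 1)*(w^3 + w^2 - 21*w - 45) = (w - 1)*(w + 3)*(w^2 - 2*w - 15) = (w - 1)*(w + 3)^2*(w - 5)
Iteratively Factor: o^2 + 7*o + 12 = (o + 3)*(o + 4)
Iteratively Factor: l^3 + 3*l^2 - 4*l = (l - 1)*(l^2 + 4*l) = (l - 1)*(l + 4)*(l)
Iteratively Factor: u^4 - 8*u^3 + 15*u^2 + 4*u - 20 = (u + 1)*(u^3 - 9*u^2 + 24*u - 20) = (u - 2)*(u + 1)*(u^2 - 7*u + 10) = (u - 5)*(u - 2)*(u + 1)*(u - 2)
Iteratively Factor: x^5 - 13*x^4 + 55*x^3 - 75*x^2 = (x)*(x^4 - 13*x^3 + 55*x^2 - 75*x) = x*(x - 5)*(x^3 - 8*x^2 + 15*x) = x^2*(x - 5)*(x^2 - 8*x + 15) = x^2*(x - 5)*(x - 3)*(x - 5)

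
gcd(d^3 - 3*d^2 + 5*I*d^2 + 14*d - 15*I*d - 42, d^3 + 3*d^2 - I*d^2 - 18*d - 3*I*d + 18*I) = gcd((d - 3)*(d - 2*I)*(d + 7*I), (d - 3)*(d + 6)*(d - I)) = d - 3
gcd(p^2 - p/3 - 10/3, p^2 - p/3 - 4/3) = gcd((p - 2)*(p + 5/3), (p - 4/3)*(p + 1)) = 1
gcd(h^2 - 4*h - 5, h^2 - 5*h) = h - 5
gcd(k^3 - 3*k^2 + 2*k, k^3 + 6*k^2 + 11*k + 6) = 1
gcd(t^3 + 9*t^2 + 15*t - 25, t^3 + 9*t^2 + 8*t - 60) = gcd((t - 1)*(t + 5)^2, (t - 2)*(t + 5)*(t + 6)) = t + 5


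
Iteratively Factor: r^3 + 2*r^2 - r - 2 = (r + 2)*(r^2 - 1) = (r - 1)*(r + 2)*(r + 1)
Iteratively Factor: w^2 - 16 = (w - 4)*(w + 4)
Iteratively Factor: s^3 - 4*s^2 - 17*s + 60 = (s - 3)*(s^2 - s - 20) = (s - 3)*(s + 4)*(s - 5)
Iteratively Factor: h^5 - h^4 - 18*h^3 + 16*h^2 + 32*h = (h + 1)*(h^4 - 2*h^3 - 16*h^2 + 32*h) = (h - 2)*(h + 1)*(h^3 - 16*h) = (h - 4)*(h - 2)*(h + 1)*(h^2 + 4*h) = (h - 4)*(h - 2)*(h + 1)*(h + 4)*(h)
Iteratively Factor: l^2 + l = (l)*(l + 1)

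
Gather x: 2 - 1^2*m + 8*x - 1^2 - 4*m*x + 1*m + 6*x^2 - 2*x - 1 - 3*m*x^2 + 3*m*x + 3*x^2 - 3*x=x^2*(9 - 3*m) + x*(3 - m)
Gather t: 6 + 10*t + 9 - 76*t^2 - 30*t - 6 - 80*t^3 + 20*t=-80*t^3 - 76*t^2 + 9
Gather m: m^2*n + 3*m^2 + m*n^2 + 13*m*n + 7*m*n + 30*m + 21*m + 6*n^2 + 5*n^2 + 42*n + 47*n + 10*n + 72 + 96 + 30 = m^2*(n + 3) + m*(n^2 + 20*n + 51) + 11*n^2 + 99*n + 198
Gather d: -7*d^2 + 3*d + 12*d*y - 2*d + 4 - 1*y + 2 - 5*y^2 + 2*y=-7*d^2 + d*(12*y + 1) - 5*y^2 + y + 6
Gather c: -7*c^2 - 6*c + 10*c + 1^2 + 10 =-7*c^2 + 4*c + 11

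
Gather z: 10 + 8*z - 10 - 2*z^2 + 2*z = -2*z^2 + 10*z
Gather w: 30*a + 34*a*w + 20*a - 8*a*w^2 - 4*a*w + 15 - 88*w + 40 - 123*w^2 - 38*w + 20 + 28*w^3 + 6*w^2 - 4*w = 50*a + 28*w^3 + w^2*(-8*a - 117) + w*(30*a - 130) + 75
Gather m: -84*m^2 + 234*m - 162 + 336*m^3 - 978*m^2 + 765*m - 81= 336*m^3 - 1062*m^2 + 999*m - 243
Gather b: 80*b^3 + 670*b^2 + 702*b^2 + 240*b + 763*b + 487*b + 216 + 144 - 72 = 80*b^3 + 1372*b^2 + 1490*b + 288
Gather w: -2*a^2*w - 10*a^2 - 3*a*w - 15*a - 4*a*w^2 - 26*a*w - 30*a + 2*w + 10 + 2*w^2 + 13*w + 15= -10*a^2 - 45*a + w^2*(2 - 4*a) + w*(-2*a^2 - 29*a + 15) + 25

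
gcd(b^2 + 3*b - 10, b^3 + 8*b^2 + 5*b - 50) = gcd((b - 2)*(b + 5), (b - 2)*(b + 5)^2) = b^2 + 3*b - 10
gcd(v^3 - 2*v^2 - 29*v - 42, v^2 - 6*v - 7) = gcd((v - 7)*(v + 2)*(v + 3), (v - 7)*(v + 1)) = v - 7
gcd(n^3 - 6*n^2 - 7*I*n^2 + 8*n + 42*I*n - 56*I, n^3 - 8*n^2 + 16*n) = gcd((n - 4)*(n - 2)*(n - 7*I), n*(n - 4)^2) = n - 4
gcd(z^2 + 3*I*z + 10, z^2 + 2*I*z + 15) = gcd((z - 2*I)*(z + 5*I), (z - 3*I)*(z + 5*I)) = z + 5*I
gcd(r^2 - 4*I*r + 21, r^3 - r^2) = 1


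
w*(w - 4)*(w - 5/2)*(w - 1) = w^4 - 15*w^3/2 + 33*w^2/2 - 10*w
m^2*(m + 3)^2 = m^4 + 6*m^3 + 9*m^2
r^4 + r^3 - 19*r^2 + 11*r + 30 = (r - 3)*(r - 2)*(r + 1)*(r + 5)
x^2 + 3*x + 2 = (x + 1)*(x + 2)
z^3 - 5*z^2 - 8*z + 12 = (z - 6)*(z - 1)*(z + 2)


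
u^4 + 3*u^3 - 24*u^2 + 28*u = u*(u - 2)^2*(u + 7)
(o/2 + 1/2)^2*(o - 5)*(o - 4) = o^4/4 - 7*o^3/4 + 3*o^2/4 + 31*o/4 + 5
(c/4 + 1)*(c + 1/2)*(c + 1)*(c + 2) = c^4/4 + 15*c^3/8 + 35*c^2/8 + 15*c/4 + 1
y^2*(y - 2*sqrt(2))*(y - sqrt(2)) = y^4 - 3*sqrt(2)*y^3 + 4*y^2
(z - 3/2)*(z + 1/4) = z^2 - 5*z/4 - 3/8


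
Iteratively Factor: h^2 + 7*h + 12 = (h + 4)*(h + 3)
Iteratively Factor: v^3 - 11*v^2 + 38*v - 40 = (v - 4)*(v^2 - 7*v + 10) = (v - 5)*(v - 4)*(v - 2)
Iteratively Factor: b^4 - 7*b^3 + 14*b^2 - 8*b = (b - 1)*(b^3 - 6*b^2 + 8*b) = (b - 4)*(b - 1)*(b^2 - 2*b) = (b - 4)*(b - 2)*(b - 1)*(b)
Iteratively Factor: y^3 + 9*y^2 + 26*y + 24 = (y + 3)*(y^2 + 6*y + 8) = (y + 2)*(y + 3)*(y + 4)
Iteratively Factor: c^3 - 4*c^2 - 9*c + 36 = (c - 4)*(c^2 - 9) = (c - 4)*(c - 3)*(c + 3)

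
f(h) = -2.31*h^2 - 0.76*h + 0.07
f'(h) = -4.62*h - 0.76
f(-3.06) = -19.23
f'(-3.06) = 13.38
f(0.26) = -0.28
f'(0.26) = -1.96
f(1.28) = -4.69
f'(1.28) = -6.67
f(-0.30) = 0.09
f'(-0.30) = 0.63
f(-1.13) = -2.02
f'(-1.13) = 4.46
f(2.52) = -16.51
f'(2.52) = -12.40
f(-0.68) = -0.48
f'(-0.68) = 2.38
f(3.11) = -24.64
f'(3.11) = -15.13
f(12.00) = -341.69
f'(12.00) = -56.20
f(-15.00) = -508.28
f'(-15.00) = 68.54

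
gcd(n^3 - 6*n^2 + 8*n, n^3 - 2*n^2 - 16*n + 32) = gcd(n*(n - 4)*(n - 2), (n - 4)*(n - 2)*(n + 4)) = n^2 - 6*n + 8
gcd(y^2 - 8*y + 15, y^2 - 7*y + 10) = y - 5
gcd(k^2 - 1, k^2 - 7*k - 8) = k + 1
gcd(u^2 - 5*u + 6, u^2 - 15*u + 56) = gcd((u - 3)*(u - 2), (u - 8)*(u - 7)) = 1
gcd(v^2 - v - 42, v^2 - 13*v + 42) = v - 7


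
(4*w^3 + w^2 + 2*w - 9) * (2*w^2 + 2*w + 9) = 8*w^5 + 10*w^4 + 42*w^3 - 5*w^2 - 81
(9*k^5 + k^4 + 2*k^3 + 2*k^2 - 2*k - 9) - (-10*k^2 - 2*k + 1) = 9*k^5 + k^4 + 2*k^3 + 12*k^2 - 10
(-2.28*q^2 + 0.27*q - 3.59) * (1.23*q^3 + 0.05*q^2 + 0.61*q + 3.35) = -2.8044*q^5 + 0.2181*q^4 - 5.793*q^3 - 7.6528*q^2 - 1.2854*q - 12.0265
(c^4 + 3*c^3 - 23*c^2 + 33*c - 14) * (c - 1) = c^5 + 2*c^4 - 26*c^3 + 56*c^2 - 47*c + 14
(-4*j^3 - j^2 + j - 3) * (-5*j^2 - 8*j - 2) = 20*j^5 + 37*j^4 + 11*j^3 + 9*j^2 + 22*j + 6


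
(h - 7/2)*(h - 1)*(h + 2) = h^3 - 5*h^2/2 - 11*h/2 + 7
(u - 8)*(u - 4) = u^2 - 12*u + 32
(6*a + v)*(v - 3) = 6*a*v - 18*a + v^2 - 3*v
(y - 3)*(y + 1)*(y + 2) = y^3 - 7*y - 6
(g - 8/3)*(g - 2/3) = g^2 - 10*g/3 + 16/9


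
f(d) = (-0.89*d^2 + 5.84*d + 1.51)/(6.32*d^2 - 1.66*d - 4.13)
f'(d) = (1.66 - 12.64*d)*(-0.89*d^2 + 5.84*d + 1.51)/(6.32*d^2 - 1.66*d - 4.13)^2 + (5.84 - 1.78*d)/(6.32*d^2 - 1.66*d - 4.13)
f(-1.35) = -0.83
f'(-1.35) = -0.76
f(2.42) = 0.36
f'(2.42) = -0.31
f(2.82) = 0.26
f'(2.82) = -0.20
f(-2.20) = -0.52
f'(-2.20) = -0.18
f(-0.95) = -1.54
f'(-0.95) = -4.28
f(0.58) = -1.55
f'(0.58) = -4.58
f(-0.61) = 3.11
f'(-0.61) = -47.14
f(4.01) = 0.12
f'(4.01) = -0.08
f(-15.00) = -0.20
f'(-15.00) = -0.00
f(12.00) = -0.06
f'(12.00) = -0.01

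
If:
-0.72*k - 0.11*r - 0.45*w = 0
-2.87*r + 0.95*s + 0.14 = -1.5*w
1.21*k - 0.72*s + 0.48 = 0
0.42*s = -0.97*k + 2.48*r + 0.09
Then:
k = 0.18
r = 0.20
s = 0.96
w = -0.33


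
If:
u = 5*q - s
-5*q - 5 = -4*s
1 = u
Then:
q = 3/5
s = 2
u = 1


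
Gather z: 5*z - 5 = 5*z - 5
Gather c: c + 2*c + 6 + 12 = 3*c + 18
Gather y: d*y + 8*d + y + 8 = 8*d + y*(d + 1) + 8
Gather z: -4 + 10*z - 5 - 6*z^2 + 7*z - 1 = -6*z^2 + 17*z - 10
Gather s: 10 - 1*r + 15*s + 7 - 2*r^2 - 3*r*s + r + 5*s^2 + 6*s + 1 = -2*r^2 + 5*s^2 + s*(21 - 3*r) + 18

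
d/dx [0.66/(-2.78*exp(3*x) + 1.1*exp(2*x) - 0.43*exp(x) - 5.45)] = (5.5044*exp(2*x) - 1.452*exp(x) + 0.2838)*exp(x)/(2.78*exp(3*x) - 1.1*exp(2*x) + 0.43*exp(x) + 5.45)^2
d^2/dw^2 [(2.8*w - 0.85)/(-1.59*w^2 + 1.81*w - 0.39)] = (-(2.8*w - 0.85)*(3.18*w - 1.81)*(6.36*w - 3.62) + (26.712*w - 12.839)*(1.59*w^2 - 1.81*w + 0.39))/(1.59*w^2 - 1.81*w + 0.39)^3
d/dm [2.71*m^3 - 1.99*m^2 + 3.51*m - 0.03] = 8.13*m^2 - 3.98*m + 3.51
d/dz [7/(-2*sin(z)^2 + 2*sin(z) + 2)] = 7*(2*sin(z) - 1)*cos(z)/(2*(sin(z) + cos(z)^2)^2)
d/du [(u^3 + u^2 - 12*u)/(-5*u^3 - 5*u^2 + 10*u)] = 2*(-2*u - 1)/(u^4 + 2*u^3 - 3*u^2 - 4*u + 4)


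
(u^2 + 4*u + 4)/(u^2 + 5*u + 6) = (u + 2)/(u + 3)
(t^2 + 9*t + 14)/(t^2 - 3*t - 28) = (t^2 + 9*t + 14)/(t^2 - 3*t - 28)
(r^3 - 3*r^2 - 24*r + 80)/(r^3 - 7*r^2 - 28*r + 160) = (r - 4)/(r - 8)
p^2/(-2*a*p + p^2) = p/(-2*a + p)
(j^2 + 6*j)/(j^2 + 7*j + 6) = j/(j + 1)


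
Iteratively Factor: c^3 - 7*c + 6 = (c + 3)*(c^2 - 3*c + 2) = (c - 2)*(c + 3)*(c - 1)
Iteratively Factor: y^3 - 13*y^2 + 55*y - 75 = (y - 3)*(y^2 - 10*y + 25) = (y - 5)*(y - 3)*(y - 5)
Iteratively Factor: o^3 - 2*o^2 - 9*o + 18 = (o - 3)*(o^2 + o - 6) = (o - 3)*(o + 3)*(o - 2)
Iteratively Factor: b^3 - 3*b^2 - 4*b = (b - 4)*(b^2 + b) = b*(b - 4)*(b + 1)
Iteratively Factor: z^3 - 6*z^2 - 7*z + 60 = (z + 3)*(z^2 - 9*z + 20) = (z - 5)*(z + 3)*(z - 4)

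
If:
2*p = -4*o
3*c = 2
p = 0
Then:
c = 2/3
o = 0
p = 0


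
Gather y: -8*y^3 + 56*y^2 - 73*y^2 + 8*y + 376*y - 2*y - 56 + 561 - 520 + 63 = -8*y^3 - 17*y^2 + 382*y + 48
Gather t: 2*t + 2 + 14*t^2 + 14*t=14*t^2 + 16*t + 2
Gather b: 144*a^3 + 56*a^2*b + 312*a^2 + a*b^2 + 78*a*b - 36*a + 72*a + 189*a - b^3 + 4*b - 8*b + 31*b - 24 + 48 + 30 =144*a^3 + 312*a^2 + a*b^2 + 225*a - b^3 + b*(56*a^2 + 78*a + 27) + 54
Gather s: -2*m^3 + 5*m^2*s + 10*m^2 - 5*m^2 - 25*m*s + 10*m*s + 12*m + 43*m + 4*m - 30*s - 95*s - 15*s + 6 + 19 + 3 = -2*m^3 + 5*m^2 + 59*m + s*(5*m^2 - 15*m - 140) + 28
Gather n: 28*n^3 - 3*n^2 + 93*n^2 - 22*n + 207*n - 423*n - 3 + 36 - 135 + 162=28*n^3 + 90*n^2 - 238*n + 60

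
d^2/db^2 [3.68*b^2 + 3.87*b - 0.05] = 7.36000000000000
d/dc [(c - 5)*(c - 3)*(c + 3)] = 3*c^2 - 10*c - 9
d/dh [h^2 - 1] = 2*h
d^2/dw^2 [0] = 0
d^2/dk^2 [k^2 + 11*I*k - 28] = 2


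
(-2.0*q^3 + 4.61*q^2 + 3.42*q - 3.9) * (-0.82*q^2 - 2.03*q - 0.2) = 1.64*q^5 + 0.279799999999999*q^4 - 11.7627*q^3 - 4.6666*q^2 + 7.233*q + 0.78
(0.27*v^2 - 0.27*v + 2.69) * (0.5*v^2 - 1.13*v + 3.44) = 0.135*v^4 - 0.4401*v^3 + 2.5789*v^2 - 3.9685*v + 9.2536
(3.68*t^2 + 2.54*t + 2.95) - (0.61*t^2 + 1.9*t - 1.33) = 3.07*t^2 + 0.64*t + 4.28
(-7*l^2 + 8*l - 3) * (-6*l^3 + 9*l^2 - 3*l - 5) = 42*l^5 - 111*l^4 + 111*l^3 - 16*l^2 - 31*l + 15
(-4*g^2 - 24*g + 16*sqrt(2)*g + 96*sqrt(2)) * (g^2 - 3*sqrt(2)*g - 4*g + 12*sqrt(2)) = -4*g^4 - 8*g^3 + 28*sqrt(2)*g^3 + 56*sqrt(2)*g^2 - 672*sqrt(2)*g - 192*g + 2304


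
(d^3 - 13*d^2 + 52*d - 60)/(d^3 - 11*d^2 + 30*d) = (d - 2)/d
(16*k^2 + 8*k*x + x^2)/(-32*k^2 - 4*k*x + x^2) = (4*k + x)/(-8*k + x)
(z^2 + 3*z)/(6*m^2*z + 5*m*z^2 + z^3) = (z + 3)/(6*m^2 + 5*m*z + z^2)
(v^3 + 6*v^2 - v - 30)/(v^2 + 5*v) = v + 1 - 6/v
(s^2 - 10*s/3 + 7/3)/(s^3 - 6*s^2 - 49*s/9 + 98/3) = 3*(s - 1)/(3*s^2 - 11*s - 42)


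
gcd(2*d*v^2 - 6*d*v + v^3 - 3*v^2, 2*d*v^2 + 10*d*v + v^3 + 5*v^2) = 2*d*v + v^2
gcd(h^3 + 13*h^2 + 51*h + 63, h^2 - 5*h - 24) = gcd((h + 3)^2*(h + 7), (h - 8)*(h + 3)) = h + 3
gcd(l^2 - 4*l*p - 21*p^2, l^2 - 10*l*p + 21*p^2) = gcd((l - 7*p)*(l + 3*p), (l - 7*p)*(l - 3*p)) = -l + 7*p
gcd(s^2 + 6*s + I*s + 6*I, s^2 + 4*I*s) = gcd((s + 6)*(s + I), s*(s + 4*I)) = 1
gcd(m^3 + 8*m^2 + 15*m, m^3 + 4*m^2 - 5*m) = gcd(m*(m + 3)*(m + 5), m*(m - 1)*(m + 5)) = m^2 + 5*m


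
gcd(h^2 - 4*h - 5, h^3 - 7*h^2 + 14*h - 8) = 1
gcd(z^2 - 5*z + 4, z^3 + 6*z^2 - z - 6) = z - 1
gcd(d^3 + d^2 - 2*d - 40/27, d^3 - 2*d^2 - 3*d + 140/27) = d^2 + d/3 - 20/9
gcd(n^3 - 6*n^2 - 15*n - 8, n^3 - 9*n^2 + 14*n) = 1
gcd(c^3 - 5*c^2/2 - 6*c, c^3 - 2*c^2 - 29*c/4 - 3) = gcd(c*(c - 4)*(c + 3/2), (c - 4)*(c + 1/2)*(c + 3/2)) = c^2 - 5*c/2 - 6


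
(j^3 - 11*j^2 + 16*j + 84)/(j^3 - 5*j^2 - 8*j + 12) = (j - 7)/(j - 1)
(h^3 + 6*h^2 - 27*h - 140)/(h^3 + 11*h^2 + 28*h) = (h - 5)/h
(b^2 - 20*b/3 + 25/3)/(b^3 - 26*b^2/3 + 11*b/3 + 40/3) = (b - 5)/(b^2 - 7*b - 8)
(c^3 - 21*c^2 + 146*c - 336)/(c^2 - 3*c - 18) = (c^2 - 15*c + 56)/(c + 3)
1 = 1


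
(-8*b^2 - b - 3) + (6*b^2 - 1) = -2*b^2 - b - 4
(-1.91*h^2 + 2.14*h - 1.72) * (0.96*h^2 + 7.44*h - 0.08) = -1.8336*h^4 - 12.156*h^3 + 14.4232*h^2 - 12.968*h + 0.1376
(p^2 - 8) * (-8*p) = -8*p^3 + 64*p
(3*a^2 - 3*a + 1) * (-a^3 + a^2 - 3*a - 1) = -3*a^5 + 6*a^4 - 13*a^3 + 7*a^2 - 1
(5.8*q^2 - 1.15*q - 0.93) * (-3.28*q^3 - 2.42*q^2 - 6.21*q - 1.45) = -19.024*q^5 - 10.264*q^4 - 30.1846*q^3 + 0.9821*q^2 + 7.4428*q + 1.3485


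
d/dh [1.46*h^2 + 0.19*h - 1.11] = 2.92*h + 0.19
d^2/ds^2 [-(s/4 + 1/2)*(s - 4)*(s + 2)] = -3*s/2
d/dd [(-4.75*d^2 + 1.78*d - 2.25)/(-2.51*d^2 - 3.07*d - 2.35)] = (19.0503*d^2 + 11.03*d - 11.0905)/(6.3001*d^4 + 15.4114*d^3 + 21.2219*d^2 + 14.429*d + 5.5225)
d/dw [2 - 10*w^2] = -20*w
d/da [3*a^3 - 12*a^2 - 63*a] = 9*a^2 - 24*a - 63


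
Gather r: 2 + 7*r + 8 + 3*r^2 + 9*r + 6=3*r^2 + 16*r + 16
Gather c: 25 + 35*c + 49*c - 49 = 84*c - 24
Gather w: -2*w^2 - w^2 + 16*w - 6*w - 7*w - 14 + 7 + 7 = -3*w^2 + 3*w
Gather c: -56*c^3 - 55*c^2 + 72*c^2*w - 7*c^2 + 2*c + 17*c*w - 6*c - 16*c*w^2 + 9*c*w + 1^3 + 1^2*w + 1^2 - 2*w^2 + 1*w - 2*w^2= -56*c^3 + c^2*(72*w - 62) + c*(-16*w^2 + 26*w - 4) - 4*w^2 + 2*w + 2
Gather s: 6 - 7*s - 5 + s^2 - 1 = s^2 - 7*s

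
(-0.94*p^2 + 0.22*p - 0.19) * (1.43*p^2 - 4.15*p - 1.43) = -1.3442*p^4 + 4.2156*p^3 + 0.1595*p^2 + 0.4739*p + 0.2717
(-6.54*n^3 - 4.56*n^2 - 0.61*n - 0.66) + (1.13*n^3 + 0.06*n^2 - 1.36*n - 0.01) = -5.41*n^3 - 4.5*n^2 - 1.97*n - 0.67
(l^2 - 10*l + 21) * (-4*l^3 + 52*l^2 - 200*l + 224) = -4*l^5 + 92*l^4 - 804*l^3 + 3316*l^2 - 6440*l + 4704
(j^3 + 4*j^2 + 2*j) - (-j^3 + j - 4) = 2*j^3 + 4*j^2 + j + 4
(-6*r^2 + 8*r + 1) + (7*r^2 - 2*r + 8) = r^2 + 6*r + 9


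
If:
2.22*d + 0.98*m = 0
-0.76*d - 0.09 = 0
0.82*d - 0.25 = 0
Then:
No Solution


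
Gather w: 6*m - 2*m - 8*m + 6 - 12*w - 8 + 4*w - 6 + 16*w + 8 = -4*m + 8*w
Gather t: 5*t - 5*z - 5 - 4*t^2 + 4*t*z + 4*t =-4*t^2 + t*(4*z + 9) - 5*z - 5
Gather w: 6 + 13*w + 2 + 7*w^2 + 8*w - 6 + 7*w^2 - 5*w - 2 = 14*w^2 + 16*w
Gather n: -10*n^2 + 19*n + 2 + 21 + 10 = -10*n^2 + 19*n + 33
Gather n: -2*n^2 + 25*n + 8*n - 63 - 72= -2*n^2 + 33*n - 135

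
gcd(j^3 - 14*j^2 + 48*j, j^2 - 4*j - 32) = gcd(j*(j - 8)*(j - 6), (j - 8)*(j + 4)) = j - 8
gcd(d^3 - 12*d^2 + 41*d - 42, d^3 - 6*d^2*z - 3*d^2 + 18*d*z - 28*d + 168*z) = d - 7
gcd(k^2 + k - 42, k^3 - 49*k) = k + 7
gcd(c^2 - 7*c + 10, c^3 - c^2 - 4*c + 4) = c - 2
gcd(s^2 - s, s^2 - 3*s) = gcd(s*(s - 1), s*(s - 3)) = s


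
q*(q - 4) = q^2 - 4*q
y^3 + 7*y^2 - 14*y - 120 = (y - 4)*(y + 5)*(y + 6)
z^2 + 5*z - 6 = (z - 1)*(z + 6)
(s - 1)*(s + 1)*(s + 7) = s^3 + 7*s^2 - s - 7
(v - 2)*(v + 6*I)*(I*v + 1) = I*v^3 - 5*v^2 - 2*I*v^2 + 10*v + 6*I*v - 12*I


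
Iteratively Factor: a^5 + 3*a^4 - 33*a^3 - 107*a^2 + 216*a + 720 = (a - 5)*(a^4 + 8*a^3 + 7*a^2 - 72*a - 144) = (a - 5)*(a + 4)*(a^3 + 4*a^2 - 9*a - 36) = (a - 5)*(a + 4)^2*(a^2 - 9) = (a - 5)*(a - 3)*(a + 4)^2*(a + 3)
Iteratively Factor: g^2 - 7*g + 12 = (g - 4)*(g - 3)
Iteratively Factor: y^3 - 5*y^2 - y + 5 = (y + 1)*(y^2 - 6*y + 5) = (y - 5)*(y + 1)*(y - 1)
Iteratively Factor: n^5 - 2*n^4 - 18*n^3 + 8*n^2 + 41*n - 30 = (n + 2)*(n^4 - 4*n^3 - 10*n^2 + 28*n - 15) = (n + 2)*(n + 3)*(n^3 - 7*n^2 + 11*n - 5) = (n - 1)*(n + 2)*(n + 3)*(n^2 - 6*n + 5) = (n - 1)^2*(n + 2)*(n + 3)*(n - 5)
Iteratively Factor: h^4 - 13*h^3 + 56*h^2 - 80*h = (h - 5)*(h^3 - 8*h^2 + 16*h) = h*(h - 5)*(h^2 - 8*h + 16) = h*(h - 5)*(h - 4)*(h - 4)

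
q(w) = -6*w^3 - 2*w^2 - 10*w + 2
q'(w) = -18*w^2 - 4*w - 10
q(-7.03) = 2058.03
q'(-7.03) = -871.46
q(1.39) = -31.88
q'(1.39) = -50.34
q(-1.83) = 50.37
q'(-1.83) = -62.96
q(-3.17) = 204.73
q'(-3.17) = -178.20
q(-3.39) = 246.67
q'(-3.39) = -203.30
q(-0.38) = 5.84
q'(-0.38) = -11.08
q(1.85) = -61.33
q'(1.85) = -79.00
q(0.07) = 1.29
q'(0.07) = -10.37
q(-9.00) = 4304.00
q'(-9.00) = -1432.00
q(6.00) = -1426.00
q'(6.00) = -682.00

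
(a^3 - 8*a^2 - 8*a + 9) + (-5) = a^3 - 8*a^2 - 8*a + 4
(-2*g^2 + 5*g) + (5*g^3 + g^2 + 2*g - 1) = 5*g^3 - g^2 + 7*g - 1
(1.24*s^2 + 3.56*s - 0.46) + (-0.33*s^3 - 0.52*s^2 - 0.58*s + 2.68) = -0.33*s^3 + 0.72*s^2 + 2.98*s + 2.22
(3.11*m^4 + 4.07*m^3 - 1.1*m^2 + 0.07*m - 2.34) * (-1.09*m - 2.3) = -3.3899*m^5 - 11.5893*m^4 - 8.162*m^3 + 2.4537*m^2 + 2.3896*m + 5.382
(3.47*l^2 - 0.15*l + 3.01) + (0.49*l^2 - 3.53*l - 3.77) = 3.96*l^2 - 3.68*l - 0.76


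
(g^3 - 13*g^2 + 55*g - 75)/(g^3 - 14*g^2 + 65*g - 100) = (g - 3)/(g - 4)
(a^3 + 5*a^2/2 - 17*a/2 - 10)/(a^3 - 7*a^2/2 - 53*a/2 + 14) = (2*a^2 - 3*a - 5)/(2*a^2 - 15*a + 7)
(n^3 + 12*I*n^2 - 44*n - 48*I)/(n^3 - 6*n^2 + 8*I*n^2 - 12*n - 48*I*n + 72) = (n + 4*I)/(n - 6)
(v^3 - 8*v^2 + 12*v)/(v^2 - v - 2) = v*(v - 6)/(v + 1)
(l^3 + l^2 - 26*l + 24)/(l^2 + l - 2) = (l^2 + 2*l - 24)/(l + 2)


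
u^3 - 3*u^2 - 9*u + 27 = (u - 3)^2*(u + 3)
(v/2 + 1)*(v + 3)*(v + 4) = v^3/2 + 9*v^2/2 + 13*v + 12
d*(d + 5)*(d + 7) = d^3 + 12*d^2 + 35*d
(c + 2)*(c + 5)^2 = c^3 + 12*c^2 + 45*c + 50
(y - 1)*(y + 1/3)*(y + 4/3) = y^3 + 2*y^2/3 - 11*y/9 - 4/9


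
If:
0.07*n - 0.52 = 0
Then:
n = 7.43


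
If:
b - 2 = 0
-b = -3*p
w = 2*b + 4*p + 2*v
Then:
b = 2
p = 2/3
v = w/2 - 10/3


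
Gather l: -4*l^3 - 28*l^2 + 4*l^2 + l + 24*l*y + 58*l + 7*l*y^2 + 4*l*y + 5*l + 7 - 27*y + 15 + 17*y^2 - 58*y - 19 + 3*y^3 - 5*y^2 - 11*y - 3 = -4*l^3 - 24*l^2 + l*(7*y^2 + 28*y + 64) + 3*y^3 + 12*y^2 - 96*y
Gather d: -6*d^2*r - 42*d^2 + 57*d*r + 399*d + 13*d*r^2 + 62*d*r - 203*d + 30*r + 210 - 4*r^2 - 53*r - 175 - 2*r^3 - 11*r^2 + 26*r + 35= d^2*(-6*r - 42) + d*(13*r^2 + 119*r + 196) - 2*r^3 - 15*r^2 + 3*r + 70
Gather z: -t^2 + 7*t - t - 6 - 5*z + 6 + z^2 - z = -t^2 + 6*t + z^2 - 6*z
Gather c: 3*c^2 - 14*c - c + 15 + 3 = 3*c^2 - 15*c + 18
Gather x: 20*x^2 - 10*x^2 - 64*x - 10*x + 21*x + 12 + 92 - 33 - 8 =10*x^2 - 53*x + 63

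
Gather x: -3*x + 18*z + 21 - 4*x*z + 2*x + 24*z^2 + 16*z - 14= x*(-4*z - 1) + 24*z^2 + 34*z + 7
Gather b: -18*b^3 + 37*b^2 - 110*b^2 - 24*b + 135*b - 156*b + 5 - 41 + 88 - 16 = -18*b^3 - 73*b^2 - 45*b + 36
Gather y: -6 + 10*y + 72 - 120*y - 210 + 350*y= 240*y - 144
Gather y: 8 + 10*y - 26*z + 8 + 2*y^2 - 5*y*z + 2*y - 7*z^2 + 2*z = 2*y^2 + y*(12 - 5*z) - 7*z^2 - 24*z + 16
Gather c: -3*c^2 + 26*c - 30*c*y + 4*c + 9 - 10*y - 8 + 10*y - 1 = -3*c^2 + c*(30 - 30*y)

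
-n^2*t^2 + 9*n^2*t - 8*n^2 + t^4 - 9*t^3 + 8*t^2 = (-n + t)*(n + t)*(t - 8)*(t - 1)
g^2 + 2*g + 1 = (g + 1)^2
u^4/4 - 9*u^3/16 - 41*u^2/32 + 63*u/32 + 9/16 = (u/4 + 1/2)*(u - 3)*(u - 3/2)*(u + 1/4)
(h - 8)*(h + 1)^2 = h^3 - 6*h^2 - 15*h - 8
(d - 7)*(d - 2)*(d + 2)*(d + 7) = d^4 - 53*d^2 + 196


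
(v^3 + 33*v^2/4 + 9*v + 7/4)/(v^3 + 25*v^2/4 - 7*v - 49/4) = (4*v + 1)/(4*v - 7)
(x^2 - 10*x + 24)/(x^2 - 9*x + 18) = (x - 4)/(x - 3)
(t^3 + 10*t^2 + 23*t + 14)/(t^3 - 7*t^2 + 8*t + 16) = (t^2 + 9*t + 14)/(t^2 - 8*t + 16)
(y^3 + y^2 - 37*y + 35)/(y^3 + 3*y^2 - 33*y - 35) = (y - 1)/(y + 1)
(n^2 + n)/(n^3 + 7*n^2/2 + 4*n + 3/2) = 2*n/(2*n^2 + 5*n + 3)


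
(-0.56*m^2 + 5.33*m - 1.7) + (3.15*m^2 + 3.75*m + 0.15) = 2.59*m^2 + 9.08*m - 1.55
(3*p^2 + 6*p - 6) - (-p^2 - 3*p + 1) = 4*p^2 + 9*p - 7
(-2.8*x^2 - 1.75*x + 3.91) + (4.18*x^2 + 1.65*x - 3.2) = 1.38*x^2 - 0.1*x + 0.71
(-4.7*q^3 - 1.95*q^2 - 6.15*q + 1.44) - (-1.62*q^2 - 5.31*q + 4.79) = -4.7*q^3 - 0.33*q^2 - 0.840000000000001*q - 3.35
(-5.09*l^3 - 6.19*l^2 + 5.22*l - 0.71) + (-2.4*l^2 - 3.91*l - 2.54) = -5.09*l^3 - 8.59*l^2 + 1.31*l - 3.25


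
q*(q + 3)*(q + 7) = q^3 + 10*q^2 + 21*q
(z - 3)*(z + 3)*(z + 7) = z^3 + 7*z^2 - 9*z - 63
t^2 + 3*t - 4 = (t - 1)*(t + 4)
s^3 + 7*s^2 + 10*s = s*(s + 2)*(s + 5)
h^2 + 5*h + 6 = (h + 2)*(h + 3)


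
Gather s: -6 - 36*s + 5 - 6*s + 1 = -42*s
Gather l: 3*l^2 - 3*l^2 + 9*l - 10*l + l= 0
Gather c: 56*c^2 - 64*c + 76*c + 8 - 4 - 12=56*c^2 + 12*c - 8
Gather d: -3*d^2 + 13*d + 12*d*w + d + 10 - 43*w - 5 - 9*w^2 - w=-3*d^2 + d*(12*w + 14) - 9*w^2 - 44*w + 5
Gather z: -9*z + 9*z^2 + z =9*z^2 - 8*z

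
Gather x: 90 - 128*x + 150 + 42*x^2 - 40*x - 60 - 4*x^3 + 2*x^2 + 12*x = -4*x^3 + 44*x^2 - 156*x + 180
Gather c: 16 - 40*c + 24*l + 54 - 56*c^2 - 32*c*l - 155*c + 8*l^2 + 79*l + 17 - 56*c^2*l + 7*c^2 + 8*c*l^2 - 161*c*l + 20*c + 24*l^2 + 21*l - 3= c^2*(-56*l - 49) + c*(8*l^2 - 193*l - 175) + 32*l^2 + 124*l + 84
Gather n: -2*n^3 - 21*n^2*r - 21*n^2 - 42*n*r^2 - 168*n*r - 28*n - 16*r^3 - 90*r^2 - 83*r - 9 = -2*n^3 + n^2*(-21*r - 21) + n*(-42*r^2 - 168*r - 28) - 16*r^3 - 90*r^2 - 83*r - 9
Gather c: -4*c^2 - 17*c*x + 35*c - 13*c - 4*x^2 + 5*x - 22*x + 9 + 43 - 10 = -4*c^2 + c*(22 - 17*x) - 4*x^2 - 17*x + 42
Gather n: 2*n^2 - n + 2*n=2*n^2 + n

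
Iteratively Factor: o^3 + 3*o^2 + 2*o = (o)*(o^2 + 3*o + 2) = o*(o + 2)*(o + 1)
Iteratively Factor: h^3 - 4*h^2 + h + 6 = (h - 3)*(h^2 - h - 2) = (h - 3)*(h - 2)*(h + 1)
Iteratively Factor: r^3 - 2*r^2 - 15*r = (r - 5)*(r^2 + 3*r) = r*(r - 5)*(r + 3)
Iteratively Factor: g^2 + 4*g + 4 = (g + 2)*(g + 2)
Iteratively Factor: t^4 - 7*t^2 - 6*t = (t - 3)*(t^3 + 3*t^2 + 2*t) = (t - 3)*(t + 2)*(t^2 + t) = t*(t - 3)*(t + 2)*(t + 1)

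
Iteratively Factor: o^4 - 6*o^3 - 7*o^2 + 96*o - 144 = (o - 3)*(o^3 - 3*o^2 - 16*o + 48) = (o - 4)*(o - 3)*(o^2 + o - 12) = (o - 4)*(o - 3)*(o + 4)*(o - 3)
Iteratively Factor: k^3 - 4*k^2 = (k)*(k^2 - 4*k) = k*(k - 4)*(k)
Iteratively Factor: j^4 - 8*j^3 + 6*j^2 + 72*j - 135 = (j - 5)*(j^3 - 3*j^2 - 9*j + 27) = (j - 5)*(j - 3)*(j^2 - 9) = (j - 5)*(j - 3)^2*(j + 3)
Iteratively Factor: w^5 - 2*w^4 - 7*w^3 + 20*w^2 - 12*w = (w - 2)*(w^4 - 7*w^2 + 6*w) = (w - 2)^2*(w^3 + 2*w^2 - 3*w) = (w - 2)^2*(w + 3)*(w^2 - w) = w*(w - 2)^2*(w + 3)*(w - 1)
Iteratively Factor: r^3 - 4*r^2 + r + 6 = (r + 1)*(r^2 - 5*r + 6) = (r - 2)*(r + 1)*(r - 3)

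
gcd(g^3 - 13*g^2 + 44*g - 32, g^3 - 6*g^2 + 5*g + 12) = g - 4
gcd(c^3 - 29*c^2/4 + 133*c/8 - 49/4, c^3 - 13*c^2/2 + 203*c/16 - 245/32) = c^2 - 21*c/4 + 49/8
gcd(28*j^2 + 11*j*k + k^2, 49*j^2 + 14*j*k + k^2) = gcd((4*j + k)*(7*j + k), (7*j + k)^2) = 7*j + k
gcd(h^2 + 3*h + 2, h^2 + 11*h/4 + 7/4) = h + 1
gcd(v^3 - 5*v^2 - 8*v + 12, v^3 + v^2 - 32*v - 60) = v^2 - 4*v - 12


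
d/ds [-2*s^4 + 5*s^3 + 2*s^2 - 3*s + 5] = -8*s^3 + 15*s^2 + 4*s - 3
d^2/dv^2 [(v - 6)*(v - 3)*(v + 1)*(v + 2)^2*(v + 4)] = 30*v^4 - 420*v^2 - 324*v + 392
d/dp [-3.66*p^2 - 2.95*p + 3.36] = -7.32*p - 2.95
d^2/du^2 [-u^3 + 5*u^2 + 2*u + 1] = 10 - 6*u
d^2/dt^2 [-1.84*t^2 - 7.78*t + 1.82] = -3.68000000000000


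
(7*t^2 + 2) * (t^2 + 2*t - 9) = 7*t^4 + 14*t^3 - 61*t^2 + 4*t - 18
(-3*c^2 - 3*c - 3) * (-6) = 18*c^2 + 18*c + 18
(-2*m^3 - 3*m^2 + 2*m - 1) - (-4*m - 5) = -2*m^3 - 3*m^2 + 6*m + 4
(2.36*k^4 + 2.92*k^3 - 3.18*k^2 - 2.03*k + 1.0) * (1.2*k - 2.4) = 2.832*k^5 - 2.16*k^4 - 10.824*k^3 + 5.196*k^2 + 6.072*k - 2.4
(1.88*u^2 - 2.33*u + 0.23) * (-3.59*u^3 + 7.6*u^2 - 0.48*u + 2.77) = -6.7492*u^5 + 22.6527*u^4 - 19.4361*u^3 + 8.074*u^2 - 6.5645*u + 0.6371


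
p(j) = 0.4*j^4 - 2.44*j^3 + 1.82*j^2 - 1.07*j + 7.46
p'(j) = 1.6*j^3 - 7.32*j^2 + 3.64*j - 1.07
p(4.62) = -17.01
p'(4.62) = 17.28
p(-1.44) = 21.78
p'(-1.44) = -26.27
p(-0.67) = 9.81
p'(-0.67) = -7.28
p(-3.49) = 196.42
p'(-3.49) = -170.95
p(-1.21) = 16.60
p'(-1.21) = -19.03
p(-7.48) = 2390.63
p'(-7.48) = -1107.47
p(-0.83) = 11.19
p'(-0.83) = -10.05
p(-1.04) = 13.75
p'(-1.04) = -14.57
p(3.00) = -12.85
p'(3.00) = -12.83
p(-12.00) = 12793.10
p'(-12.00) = -3863.63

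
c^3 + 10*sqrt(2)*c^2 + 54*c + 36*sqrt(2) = (c + sqrt(2))*(c + 3*sqrt(2))*(c + 6*sqrt(2))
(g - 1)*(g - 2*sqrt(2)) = g^2 - 2*sqrt(2)*g - g + 2*sqrt(2)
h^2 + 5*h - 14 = (h - 2)*(h + 7)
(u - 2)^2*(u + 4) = u^3 - 12*u + 16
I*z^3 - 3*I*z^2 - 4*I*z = z*(z - 4)*(I*z + I)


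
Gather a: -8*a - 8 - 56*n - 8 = -8*a - 56*n - 16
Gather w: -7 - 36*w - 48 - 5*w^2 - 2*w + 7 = -5*w^2 - 38*w - 48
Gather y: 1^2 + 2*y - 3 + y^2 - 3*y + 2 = y^2 - y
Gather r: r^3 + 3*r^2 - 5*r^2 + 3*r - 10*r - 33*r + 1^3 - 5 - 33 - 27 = r^3 - 2*r^2 - 40*r - 64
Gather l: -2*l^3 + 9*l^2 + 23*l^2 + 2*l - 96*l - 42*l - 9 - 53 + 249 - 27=-2*l^3 + 32*l^2 - 136*l + 160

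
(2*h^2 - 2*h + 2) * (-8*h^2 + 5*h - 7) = -16*h^4 + 26*h^3 - 40*h^2 + 24*h - 14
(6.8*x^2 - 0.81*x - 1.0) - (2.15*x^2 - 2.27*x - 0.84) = 4.65*x^2 + 1.46*x - 0.16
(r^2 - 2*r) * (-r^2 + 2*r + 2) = -r^4 + 4*r^3 - 2*r^2 - 4*r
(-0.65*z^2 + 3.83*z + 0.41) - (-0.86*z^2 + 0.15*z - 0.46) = 0.21*z^2 + 3.68*z + 0.87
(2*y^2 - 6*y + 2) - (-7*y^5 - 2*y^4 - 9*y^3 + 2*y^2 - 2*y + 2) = 7*y^5 + 2*y^4 + 9*y^3 - 4*y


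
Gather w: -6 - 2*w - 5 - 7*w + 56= 45 - 9*w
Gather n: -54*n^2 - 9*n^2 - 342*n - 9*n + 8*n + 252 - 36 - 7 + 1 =-63*n^2 - 343*n + 210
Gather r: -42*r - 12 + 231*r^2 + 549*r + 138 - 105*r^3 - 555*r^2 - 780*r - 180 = -105*r^3 - 324*r^2 - 273*r - 54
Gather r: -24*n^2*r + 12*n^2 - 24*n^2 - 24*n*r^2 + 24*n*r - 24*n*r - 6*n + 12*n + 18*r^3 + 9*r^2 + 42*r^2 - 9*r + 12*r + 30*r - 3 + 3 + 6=-12*n^2 + 6*n + 18*r^3 + r^2*(51 - 24*n) + r*(33 - 24*n^2) + 6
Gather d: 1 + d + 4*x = d + 4*x + 1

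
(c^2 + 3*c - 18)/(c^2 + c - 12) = (c + 6)/(c + 4)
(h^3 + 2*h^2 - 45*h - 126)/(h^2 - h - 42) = h + 3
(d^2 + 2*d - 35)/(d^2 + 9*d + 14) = (d - 5)/(d + 2)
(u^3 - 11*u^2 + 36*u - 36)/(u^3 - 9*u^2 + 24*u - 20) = (u^2 - 9*u + 18)/(u^2 - 7*u + 10)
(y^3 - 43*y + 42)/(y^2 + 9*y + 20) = (y^3 - 43*y + 42)/(y^2 + 9*y + 20)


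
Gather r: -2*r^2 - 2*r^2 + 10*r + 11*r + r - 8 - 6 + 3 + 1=-4*r^2 + 22*r - 10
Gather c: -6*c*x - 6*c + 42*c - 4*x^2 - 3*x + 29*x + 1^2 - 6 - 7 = c*(36 - 6*x) - 4*x^2 + 26*x - 12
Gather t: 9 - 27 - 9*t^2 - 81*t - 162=-9*t^2 - 81*t - 180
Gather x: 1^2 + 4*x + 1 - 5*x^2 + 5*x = -5*x^2 + 9*x + 2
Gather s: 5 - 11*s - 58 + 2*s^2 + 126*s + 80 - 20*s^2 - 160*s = -18*s^2 - 45*s + 27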